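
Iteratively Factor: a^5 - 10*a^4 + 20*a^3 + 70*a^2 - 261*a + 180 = (a - 4)*(a^4 - 6*a^3 - 4*a^2 + 54*a - 45) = (a - 4)*(a - 1)*(a^3 - 5*a^2 - 9*a + 45) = (a - 5)*(a - 4)*(a - 1)*(a^2 - 9) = (a - 5)*(a - 4)*(a - 1)*(a + 3)*(a - 3)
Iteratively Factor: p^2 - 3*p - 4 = (p + 1)*(p - 4)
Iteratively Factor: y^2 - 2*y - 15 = (y + 3)*(y - 5)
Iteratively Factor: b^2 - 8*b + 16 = (b - 4)*(b - 4)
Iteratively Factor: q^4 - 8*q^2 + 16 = (q + 2)*(q^3 - 2*q^2 - 4*q + 8) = (q - 2)*(q + 2)*(q^2 - 4) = (q - 2)^2*(q + 2)*(q + 2)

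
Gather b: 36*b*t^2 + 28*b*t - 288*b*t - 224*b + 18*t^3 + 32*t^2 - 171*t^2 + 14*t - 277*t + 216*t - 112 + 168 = b*(36*t^2 - 260*t - 224) + 18*t^3 - 139*t^2 - 47*t + 56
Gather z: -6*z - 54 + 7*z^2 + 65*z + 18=7*z^2 + 59*z - 36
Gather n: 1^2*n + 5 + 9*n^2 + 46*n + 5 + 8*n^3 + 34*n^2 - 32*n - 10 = 8*n^3 + 43*n^2 + 15*n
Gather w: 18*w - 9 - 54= 18*w - 63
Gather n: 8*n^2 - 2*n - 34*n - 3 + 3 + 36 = 8*n^2 - 36*n + 36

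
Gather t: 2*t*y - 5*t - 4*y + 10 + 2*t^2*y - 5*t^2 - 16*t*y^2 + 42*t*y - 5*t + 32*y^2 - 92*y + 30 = t^2*(2*y - 5) + t*(-16*y^2 + 44*y - 10) + 32*y^2 - 96*y + 40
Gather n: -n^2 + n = -n^2 + n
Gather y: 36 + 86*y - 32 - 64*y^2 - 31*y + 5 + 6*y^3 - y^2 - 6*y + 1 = 6*y^3 - 65*y^2 + 49*y + 10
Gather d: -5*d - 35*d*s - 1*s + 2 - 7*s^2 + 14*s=d*(-35*s - 5) - 7*s^2 + 13*s + 2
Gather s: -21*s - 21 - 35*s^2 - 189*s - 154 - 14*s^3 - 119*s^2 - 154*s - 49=-14*s^3 - 154*s^2 - 364*s - 224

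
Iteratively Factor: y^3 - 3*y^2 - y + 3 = (y - 3)*(y^2 - 1) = (y - 3)*(y - 1)*(y + 1)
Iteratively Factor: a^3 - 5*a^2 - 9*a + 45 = (a - 5)*(a^2 - 9) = (a - 5)*(a + 3)*(a - 3)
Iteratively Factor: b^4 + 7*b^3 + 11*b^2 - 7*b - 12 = (b + 1)*(b^3 + 6*b^2 + 5*b - 12) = (b - 1)*(b + 1)*(b^2 + 7*b + 12) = (b - 1)*(b + 1)*(b + 4)*(b + 3)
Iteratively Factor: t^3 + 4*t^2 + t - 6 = (t - 1)*(t^2 + 5*t + 6) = (t - 1)*(t + 2)*(t + 3)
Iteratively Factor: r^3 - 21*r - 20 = (r + 1)*(r^2 - r - 20) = (r + 1)*(r + 4)*(r - 5)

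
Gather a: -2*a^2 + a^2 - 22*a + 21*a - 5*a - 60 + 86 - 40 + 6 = -a^2 - 6*a - 8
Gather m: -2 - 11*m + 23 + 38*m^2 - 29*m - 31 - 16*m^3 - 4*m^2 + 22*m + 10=-16*m^3 + 34*m^2 - 18*m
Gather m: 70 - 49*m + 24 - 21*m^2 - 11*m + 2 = -21*m^2 - 60*m + 96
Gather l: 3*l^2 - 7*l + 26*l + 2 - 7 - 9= 3*l^2 + 19*l - 14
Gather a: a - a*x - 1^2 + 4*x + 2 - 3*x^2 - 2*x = a*(1 - x) - 3*x^2 + 2*x + 1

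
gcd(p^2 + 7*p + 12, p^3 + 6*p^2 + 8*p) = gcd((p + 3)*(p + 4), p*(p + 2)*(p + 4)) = p + 4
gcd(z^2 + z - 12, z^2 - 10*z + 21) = z - 3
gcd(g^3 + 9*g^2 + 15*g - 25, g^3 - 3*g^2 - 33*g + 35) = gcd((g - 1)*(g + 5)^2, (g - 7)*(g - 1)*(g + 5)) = g^2 + 4*g - 5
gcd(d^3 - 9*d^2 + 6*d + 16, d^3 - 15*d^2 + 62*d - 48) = d - 8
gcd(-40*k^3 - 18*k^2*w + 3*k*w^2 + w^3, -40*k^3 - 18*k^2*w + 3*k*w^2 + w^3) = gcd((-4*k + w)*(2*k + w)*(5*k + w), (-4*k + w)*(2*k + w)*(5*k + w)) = -40*k^3 - 18*k^2*w + 3*k*w^2 + w^3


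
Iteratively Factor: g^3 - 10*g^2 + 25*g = (g - 5)*(g^2 - 5*g) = (g - 5)^2*(g)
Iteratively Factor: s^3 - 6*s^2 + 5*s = (s - 1)*(s^2 - 5*s) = (s - 5)*(s - 1)*(s)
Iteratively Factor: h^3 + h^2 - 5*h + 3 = (h - 1)*(h^2 + 2*h - 3) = (h - 1)^2*(h + 3)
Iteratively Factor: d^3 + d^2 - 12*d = (d + 4)*(d^2 - 3*d) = (d - 3)*(d + 4)*(d)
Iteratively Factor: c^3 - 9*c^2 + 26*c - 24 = (c - 2)*(c^2 - 7*c + 12) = (c - 3)*(c - 2)*(c - 4)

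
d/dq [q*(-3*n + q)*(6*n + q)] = -18*n^2 + 6*n*q + 3*q^2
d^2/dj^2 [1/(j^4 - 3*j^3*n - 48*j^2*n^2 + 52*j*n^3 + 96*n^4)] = 2*(3*(-2*j^2 + 3*j*n + 16*n^2)*(j^4 - 3*j^3*n - 48*j^2*n^2 + 52*j*n^3 + 96*n^4) + (4*j^3 - 9*j^2*n - 96*j*n^2 + 52*n^3)^2)/(j^4 - 3*j^3*n - 48*j^2*n^2 + 52*j*n^3 + 96*n^4)^3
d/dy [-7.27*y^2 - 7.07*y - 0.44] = -14.54*y - 7.07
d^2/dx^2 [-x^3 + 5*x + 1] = -6*x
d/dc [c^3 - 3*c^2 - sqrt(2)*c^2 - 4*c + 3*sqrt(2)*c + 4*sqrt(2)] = 3*c^2 - 6*c - 2*sqrt(2)*c - 4 + 3*sqrt(2)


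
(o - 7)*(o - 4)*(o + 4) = o^3 - 7*o^2 - 16*o + 112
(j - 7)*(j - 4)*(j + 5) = j^3 - 6*j^2 - 27*j + 140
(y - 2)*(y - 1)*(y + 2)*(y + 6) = y^4 + 5*y^3 - 10*y^2 - 20*y + 24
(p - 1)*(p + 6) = p^2 + 5*p - 6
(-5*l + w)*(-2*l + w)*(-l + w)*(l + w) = -10*l^4 + 7*l^3*w + 9*l^2*w^2 - 7*l*w^3 + w^4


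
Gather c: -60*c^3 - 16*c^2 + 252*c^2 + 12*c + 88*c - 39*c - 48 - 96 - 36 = -60*c^3 + 236*c^2 + 61*c - 180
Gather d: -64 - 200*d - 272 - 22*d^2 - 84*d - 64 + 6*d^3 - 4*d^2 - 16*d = 6*d^3 - 26*d^2 - 300*d - 400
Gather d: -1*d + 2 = 2 - d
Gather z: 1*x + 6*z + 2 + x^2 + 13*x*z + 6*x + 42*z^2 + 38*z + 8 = x^2 + 7*x + 42*z^2 + z*(13*x + 44) + 10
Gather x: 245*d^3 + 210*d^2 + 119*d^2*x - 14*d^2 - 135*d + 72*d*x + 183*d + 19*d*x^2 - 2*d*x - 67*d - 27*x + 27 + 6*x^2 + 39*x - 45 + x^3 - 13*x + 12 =245*d^3 + 196*d^2 - 19*d + x^3 + x^2*(19*d + 6) + x*(119*d^2 + 70*d - 1) - 6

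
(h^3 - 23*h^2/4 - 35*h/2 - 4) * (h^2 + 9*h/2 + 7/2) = h^5 - 5*h^4/4 - 319*h^3/8 - 823*h^2/8 - 317*h/4 - 14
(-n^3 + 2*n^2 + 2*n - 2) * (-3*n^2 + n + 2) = 3*n^5 - 7*n^4 - 6*n^3 + 12*n^2 + 2*n - 4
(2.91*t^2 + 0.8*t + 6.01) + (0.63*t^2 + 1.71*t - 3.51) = 3.54*t^2 + 2.51*t + 2.5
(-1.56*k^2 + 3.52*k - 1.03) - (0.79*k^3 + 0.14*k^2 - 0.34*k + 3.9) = -0.79*k^3 - 1.7*k^2 + 3.86*k - 4.93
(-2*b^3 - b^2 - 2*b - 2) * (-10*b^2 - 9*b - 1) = 20*b^5 + 28*b^4 + 31*b^3 + 39*b^2 + 20*b + 2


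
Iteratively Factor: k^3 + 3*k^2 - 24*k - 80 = (k - 5)*(k^2 + 8*k + 16) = (k - 5)*(k + 4)*(k + 4)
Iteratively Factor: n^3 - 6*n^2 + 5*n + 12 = (n - 4)*(n^2 - 2*n - 3) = (n - 4)*(n - 3)*(n + 1)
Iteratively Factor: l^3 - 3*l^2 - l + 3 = (l + 1)*(l^2 - 4*l + 3) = (l - 3)*(l + 1)*(l - 1)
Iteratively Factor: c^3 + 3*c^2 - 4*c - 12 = (c + 3)*(c^2 - 4) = (c + 2)*(c + 3)*(c - 2)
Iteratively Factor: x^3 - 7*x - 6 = (x - 3)*(x^2 + 3*x + 2) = (x - 3)*(x + 1)*(x + 2)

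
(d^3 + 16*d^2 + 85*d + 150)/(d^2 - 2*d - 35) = (d^2 + 11*d + 30)/(d - 7)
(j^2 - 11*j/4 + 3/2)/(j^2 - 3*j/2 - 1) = (4*j - 3)/(2*(2*j + 1))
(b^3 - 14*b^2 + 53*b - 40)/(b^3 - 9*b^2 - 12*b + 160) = (b - 1)/(b + 4)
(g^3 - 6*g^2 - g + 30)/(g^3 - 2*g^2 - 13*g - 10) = (g - 3)/(g + 1)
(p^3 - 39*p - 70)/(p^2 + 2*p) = p - 2 - 35/p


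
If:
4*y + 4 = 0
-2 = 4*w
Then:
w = -1/2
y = -1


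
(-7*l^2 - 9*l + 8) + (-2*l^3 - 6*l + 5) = -2*l^3 - 7*l^2 - 15*l + 13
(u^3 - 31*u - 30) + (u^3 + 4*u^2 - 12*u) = 2*u^3 + 4*u^2 - 43*u - 30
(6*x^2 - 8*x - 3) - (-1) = 6*x^2 - 8*x - 2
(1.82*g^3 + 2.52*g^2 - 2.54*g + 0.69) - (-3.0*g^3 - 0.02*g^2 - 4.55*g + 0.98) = 4.82*g^3 + 2.54*g^2 + 2.01*g - 0.29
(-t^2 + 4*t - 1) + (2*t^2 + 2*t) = t^2 + 6*t - 1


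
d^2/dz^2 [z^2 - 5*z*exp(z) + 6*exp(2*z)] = -5*z*exp(z) + 24*exp(2*z) - 10*exp(z) + 2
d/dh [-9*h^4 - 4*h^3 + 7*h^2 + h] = -36*h^3 - 12*h^2 + 14*h + 1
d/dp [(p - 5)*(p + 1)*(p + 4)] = 3*p^2 - 21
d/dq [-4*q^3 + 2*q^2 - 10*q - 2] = -12*q^2 + 4*q - 10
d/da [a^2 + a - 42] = 2*a + 1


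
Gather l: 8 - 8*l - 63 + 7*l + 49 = -l - 6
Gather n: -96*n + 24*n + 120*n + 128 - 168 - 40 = 48*n - 80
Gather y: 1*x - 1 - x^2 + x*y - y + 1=-x^2 + x + y*(x - 1)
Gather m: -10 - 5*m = -5*m - 10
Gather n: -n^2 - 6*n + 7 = -n^2 - 6*n + 7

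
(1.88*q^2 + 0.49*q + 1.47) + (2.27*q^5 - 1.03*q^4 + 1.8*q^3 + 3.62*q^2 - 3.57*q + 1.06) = 2.27*q^5 - 1.03*q^4 + 1.8*q^3 + 5.5*q^2 - 3.08*q + 2.53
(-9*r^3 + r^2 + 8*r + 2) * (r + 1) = -9*r^4 - 8*r^3 + 9*r^2 + 10*r + 2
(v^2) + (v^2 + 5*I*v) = 2*v^2 + 5*I*v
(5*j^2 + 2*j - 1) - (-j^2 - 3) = 6*j^2 + 2*j + 2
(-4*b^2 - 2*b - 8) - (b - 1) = -4*b^2 - 3*b - 7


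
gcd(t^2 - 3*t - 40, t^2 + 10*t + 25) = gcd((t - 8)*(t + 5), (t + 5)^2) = t + 5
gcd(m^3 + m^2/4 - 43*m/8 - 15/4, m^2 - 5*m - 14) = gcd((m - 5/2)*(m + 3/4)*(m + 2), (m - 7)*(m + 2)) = m + 2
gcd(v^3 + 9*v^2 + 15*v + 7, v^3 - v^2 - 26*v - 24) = v + 1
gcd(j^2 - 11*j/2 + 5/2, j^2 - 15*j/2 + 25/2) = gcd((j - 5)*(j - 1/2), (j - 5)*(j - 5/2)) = j - 5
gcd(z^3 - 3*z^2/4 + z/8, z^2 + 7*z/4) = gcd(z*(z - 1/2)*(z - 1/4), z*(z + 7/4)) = z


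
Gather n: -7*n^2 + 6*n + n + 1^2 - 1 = -7*n^2 + 7*n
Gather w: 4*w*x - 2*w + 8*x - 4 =w*(4*x - 2) + 8*x - 4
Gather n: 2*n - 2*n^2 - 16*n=-2*n^2 - 14*n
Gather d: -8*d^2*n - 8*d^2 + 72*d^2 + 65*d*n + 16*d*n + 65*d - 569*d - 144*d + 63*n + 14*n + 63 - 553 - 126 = d^2*(64 - 8*n) + d*(81*n - 648) + 77*n - 616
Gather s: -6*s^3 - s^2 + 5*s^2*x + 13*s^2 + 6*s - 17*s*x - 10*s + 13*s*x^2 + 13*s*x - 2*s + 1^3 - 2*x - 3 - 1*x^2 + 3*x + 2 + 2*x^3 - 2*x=-6*s^3 + s^2*(5*x + 12) + s*(13*x^2 - 4*x - 6) + 2*x^3 - x^2 - x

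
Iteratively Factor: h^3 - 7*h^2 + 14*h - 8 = (h - 1)*(h^2 - 6*h + 8) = (h - 2)*(h - 1)*(h - 4)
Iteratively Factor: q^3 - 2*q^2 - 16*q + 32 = (q - 2)*(q^2 - 16) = (q - 4)*(q - 2)*(q + 4)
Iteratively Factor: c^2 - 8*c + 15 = (c - 3)*(c - 5)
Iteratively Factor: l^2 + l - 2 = (l - 1)*(l + 2)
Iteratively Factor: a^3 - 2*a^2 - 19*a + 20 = (a - 1)*(a^2 - a - 20) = (a - 5)*(a - 1)*(a + 4)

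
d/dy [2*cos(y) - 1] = -2*sin(y)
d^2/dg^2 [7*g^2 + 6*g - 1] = 14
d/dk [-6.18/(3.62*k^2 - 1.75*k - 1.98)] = (44.7432*k - 10.815)/(-3.62*k^2 + 1.75*k + 1.98)^2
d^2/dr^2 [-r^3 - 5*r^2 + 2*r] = -6*r - 10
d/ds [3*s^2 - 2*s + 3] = 6*s - 2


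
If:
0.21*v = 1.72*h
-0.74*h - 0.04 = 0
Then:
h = -0.05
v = -0.44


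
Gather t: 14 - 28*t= 14 - 28*t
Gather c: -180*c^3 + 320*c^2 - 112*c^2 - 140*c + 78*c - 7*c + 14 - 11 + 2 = -180*c^3 + 208*c^2 - 69*c + 5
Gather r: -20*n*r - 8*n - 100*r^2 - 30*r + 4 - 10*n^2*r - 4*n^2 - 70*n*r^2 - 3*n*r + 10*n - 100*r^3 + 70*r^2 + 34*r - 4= -4*n^2 + 2*n - 100*r^3 + r^2*(-70*n - 30) + r*(-10*n^2 - 23*n + 4)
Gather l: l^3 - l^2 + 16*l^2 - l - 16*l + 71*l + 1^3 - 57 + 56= l^3 + 15*l^2 + 54*l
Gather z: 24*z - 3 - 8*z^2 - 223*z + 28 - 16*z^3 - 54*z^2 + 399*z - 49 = -16*z^3 - 62*z^2 + 200*z - 24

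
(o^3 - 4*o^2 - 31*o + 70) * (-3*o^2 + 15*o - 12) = -3*o^5 + 27*o^4 + 21*o^3 - 627*o^2 + 1422*o - 840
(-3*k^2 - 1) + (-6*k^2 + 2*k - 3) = -9*k^2 + 2*k - 4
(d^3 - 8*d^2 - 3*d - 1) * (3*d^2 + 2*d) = 3*d^5 - 22*d^4 - 25*d^3 - 9*d^2 - 2*d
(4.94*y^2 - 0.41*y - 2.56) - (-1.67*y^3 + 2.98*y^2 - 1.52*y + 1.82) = 1.67*y^3 + 1.96*y^2 + 1.11*y - 4.38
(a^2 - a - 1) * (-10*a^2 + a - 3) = -10*a^4 + 11*a^3 + 6*a^2 + 2*a + 3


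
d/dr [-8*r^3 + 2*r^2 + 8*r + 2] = -24*r^2 + 4*r + 8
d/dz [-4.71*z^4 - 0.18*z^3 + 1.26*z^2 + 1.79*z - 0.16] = -18.84*z^3 - 0.54*z^2 + 2.52*z + 1.79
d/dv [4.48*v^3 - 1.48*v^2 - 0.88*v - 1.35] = 13.44*v^2 - 2.96*v - 0.88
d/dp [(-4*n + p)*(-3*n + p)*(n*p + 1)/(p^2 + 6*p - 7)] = (-2*(3*n - p)*(4*n - p)*(p + 3)*(n*p + 1) + (p^2 + 6*p - 7)*(n*(3*n - p)*(4*n - p) - (3*n - p)*(n*p + 1) - (4*n - p)*(n*p + 1)))/(p^2 + 6*p - 7)^2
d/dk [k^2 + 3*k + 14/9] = 2*k + 3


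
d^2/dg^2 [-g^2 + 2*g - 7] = -2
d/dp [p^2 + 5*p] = 2*p + 5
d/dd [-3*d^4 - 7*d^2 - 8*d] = -12*d^3 - 14*d - 8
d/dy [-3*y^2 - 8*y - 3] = -6*y - 8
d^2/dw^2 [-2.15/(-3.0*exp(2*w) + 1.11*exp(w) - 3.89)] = ((2.3865 - 25.8*exp(w))*(3.0*exp(2*w) - 1.11*exp(w) + 3.89) + 2.15*(6.0*exp(w) - 1.11)*(12.0*exp(w) - 2.22)*exp(w))*exp(w)/(3.0*exp(2*w) - 1.11*exp(w) + 3.89)^3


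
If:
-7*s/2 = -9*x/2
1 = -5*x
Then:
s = -9/35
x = -1/5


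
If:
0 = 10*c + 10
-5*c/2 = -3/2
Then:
No Solution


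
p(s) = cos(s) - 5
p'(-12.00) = -0.54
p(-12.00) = -4.16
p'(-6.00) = -0.28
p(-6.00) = -4.04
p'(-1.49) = 1.00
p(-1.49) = -4.92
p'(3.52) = 0.37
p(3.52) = -5.93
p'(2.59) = -0.52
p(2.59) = -5.85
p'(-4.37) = -0.94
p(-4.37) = -5.34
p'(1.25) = -0.95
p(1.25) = -4.68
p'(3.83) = 0.64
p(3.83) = -5.77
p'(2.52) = -0.58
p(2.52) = -5.81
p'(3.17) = 0.03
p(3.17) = -6.00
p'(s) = -sin(s)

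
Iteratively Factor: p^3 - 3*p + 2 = (p - 1)*(p^2 + p - 2) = (p - 1)^2*(p + 2)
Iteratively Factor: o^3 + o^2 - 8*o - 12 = (o + 2)*(o^2 - o - 6) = (o - 3)*(o + 2)*(o + 2)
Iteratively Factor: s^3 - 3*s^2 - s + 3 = (s + 1)*(s^2 - 4*s + 3) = (s - 3)*(s + 1)*(s - 1)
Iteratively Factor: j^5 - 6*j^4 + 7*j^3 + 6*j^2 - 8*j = (j + 1)*(j^4 - 7*j^3 + 14*j^2 - 8*j) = (j - 4)*(j + 1)*(j^3 - 3*j^2 + 2*j) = (j - 4)*(j - 2)*(j + 1)*(j^2 - j) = (j - 4)*(j - 2)*(j - 1)*(j + 1)*(j)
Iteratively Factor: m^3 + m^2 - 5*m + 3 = (m - 1)*(m^2 + 2*m - 3) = (m - 1)^2*(m + 3)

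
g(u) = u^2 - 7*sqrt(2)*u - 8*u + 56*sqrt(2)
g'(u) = 2*u - 7*sqrt(2) - 8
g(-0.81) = 94.35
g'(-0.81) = -19.52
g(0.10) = 77.42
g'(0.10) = -17.70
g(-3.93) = 164.99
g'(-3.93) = -25.76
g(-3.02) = 142.37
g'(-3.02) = -23.94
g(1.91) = 48.66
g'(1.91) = -14.08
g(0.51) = 70.33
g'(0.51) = -16.88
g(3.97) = 23.90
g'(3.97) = -9.96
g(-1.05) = 99.09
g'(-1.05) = -20.00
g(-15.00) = 572.69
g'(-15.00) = -47.90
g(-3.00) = 141.89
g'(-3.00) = -23.90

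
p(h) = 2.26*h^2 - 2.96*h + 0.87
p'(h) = 4.52*h - 2.96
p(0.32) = 0.15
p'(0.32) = -1.51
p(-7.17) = 138.28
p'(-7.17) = -35.37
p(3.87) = 23.26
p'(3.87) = 14.53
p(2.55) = 8.02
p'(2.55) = 8.57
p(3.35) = 16.32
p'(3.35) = 12.18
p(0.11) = 0.57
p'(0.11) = -2.46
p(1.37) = 1.06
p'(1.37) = 3.23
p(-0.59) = 3.40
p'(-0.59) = -5.63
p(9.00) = 157.29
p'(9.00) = 37.72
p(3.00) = 12.33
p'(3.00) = 10.60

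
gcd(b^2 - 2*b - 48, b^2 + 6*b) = b + 6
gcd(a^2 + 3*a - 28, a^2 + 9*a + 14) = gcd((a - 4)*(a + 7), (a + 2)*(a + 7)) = a + 7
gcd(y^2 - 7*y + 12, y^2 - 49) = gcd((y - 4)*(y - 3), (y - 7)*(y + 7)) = 1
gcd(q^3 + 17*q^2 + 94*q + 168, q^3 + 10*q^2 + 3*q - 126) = q^2 + 13*q + 42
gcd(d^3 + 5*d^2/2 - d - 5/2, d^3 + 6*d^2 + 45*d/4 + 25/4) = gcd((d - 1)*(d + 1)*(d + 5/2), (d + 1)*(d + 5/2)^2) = d^2 + 7*d/2 + 5/2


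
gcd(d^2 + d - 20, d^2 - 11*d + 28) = d - 4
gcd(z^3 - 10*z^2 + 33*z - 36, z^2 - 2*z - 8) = z - 4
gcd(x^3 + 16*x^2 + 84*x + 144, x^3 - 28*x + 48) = x + 6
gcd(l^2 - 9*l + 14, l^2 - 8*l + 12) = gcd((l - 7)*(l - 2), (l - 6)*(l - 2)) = l - 2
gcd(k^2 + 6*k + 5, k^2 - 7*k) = 1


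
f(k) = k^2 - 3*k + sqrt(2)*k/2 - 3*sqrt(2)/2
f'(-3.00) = -8.29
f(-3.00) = 13.76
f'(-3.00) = -8.29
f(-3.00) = 13.76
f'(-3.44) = -9.17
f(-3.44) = 17.60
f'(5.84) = 9.39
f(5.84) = 18.59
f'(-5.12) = -12.53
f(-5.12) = 35.83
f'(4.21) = 6.13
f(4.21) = 5.95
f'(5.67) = 9.05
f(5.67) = 17.03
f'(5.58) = 8.87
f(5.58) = 16.22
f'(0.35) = -1.59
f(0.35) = -2.80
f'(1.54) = 0.79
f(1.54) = -3.28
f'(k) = 2*k - 3 + sqrt(2)/2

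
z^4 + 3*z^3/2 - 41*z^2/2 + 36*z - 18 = (z - 2)*(z - 3/2)*(z - 1)*(z + 6)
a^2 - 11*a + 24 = (a - 8)*(a - 3)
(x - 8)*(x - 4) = x^2 - 12*x + 32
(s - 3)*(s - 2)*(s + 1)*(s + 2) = s^4 - 2*s^3 - 7*s^2 + 8*s + 12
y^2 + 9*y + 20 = (y + 4)*(y + 5)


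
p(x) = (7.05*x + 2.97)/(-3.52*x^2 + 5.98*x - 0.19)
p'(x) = (7.04*x - 5.98)*(7.05*x + 2.97)/(-3.52*x^2 + 5.98*x - 0.19)^2 + 7.05/(-3.52*x^2 + 5.98*x - 0.19)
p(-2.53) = 0.39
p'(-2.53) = 0.06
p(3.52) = -1.22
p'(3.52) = 0.70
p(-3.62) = 0.33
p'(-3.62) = 0.05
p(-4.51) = 0.29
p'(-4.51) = 0.04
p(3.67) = -1.12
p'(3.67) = 0.60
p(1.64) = 97.00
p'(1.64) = 3650.92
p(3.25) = -1.44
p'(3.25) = 0.97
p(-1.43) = 0.45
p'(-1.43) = 0.01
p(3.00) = -1.73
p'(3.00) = 1.38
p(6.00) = -0.50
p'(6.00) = 0.12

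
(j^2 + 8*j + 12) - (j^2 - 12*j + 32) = 20*j - 20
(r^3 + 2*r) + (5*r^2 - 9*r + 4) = r^3 + 5*r^2 - 7*r + 4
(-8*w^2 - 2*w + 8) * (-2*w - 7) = 16*w^3 + 60*w^2 - 2*w - 56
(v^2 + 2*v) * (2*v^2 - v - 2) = 2*v^4 + 3*v^3 - 4*v^2 - 4*v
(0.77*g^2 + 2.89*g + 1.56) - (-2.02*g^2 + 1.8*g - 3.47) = 2.79*g^2 + 1.09*g + 5.03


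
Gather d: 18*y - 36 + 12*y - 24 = 30*y - 60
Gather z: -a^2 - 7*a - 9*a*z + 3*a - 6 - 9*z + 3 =-a^2 - 4*a + z*(-9*a - 9) - 3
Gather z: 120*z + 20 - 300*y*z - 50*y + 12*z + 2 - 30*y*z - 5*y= -55*y + z*(132 - 330*y) + 22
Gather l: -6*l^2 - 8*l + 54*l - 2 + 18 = -6*l^2 + 46*l + 16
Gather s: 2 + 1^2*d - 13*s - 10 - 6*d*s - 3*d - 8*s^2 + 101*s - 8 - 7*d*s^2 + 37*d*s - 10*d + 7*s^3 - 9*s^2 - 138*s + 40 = -12*d + 7*s^3 + s^2*(-7*d - 17) + s*(31*d - 50) + 24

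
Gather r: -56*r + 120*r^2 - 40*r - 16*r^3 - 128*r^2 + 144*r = -16*r^3 - 8*r^2 + 48*r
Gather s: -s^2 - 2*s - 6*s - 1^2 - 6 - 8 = -s^2 - 8*s - 15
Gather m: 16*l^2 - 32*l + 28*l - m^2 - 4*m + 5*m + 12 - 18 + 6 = 16*l^2 - 4*l - m^2 + m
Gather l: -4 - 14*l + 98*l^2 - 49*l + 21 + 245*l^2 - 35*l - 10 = 343*l^2 - 98*l + 7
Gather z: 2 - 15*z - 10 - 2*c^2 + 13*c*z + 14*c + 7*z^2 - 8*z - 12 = -2*c^2 + 14*c + 7*z^2 + z*(13*c - 23) - 20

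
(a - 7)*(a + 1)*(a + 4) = a^3 - 2*a^2 - 31*a - 28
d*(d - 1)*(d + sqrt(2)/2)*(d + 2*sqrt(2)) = d^4 - d^3 + 5*sqrt(2)*d^3/2 - 5*sqrt(2)*d^2/2 + 2*d^2 - 2*d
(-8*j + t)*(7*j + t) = -56*j^2 - j*t + t^2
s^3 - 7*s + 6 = (s - 2)*(s - 1)*(s + 3)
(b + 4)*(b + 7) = b^2 + 11*b + 28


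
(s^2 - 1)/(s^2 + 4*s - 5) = (s + 1)/(s + 5)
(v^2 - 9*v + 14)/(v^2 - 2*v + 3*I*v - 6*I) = (v - 7)/(v + 3*I)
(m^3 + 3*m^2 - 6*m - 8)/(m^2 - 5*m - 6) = (m^2 + 2*m - 8)/(m - 6)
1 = 1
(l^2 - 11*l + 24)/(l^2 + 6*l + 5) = (l^2 - 11*l + 24)/(l^2 + 6*l + 5)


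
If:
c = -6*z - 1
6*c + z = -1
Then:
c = -1/7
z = -1/7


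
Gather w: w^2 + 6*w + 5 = w^2 + 6*w + 5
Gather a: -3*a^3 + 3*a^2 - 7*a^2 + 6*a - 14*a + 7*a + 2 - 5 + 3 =-3*a^3 - 4*a^2 - a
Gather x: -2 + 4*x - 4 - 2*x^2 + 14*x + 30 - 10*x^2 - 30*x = -12*x^2 - 12*x + 24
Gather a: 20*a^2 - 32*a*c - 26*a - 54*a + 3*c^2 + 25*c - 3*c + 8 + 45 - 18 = 20*a^2 + a*(-32*c - 80) + 3*c^2 + 22*c + 35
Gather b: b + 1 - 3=b - 2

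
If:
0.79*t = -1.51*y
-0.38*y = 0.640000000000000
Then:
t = 3.22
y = -1.68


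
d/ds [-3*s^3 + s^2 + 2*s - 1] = -9*s^2 + 2*s + 2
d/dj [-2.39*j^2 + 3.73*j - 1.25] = 3.73 - 4.78*j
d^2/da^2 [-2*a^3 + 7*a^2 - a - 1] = 14 - 12*a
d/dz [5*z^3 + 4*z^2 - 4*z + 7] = 15*z^2 + 8*z - 4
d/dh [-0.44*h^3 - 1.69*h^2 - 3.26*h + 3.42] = -1.32*h^2 - 3.38*h - 3.26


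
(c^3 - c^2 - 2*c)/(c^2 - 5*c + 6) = c*(c + 1)/(c - 3)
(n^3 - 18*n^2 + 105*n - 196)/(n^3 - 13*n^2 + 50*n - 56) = (n - 7)/(n - 2)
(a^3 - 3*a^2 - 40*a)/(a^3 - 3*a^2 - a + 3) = a*(a^2 - 3*a - 40)/(a^3 - 3*a^2 - a + 3)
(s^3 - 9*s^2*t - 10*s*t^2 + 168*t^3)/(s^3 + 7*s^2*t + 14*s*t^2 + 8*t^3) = (s^2 - 13*s*t + 42*t^2)/(s^2 + 3*s*t + 2*t^2)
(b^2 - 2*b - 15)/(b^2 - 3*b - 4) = (-b^2 + 2*b + 15)/(-b^2 + 3*b + 4)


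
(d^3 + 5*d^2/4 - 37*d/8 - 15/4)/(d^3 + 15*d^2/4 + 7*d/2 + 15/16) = 2*(d - 2)/(2*d + 1)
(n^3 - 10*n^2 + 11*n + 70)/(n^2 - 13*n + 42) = (n^2 - 3*n - 10)/(n - 6)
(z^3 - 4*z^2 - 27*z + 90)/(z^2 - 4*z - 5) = (-z^3 + 4*z^2 + 27*z - 90)/(-z^2 + 4*z + 5)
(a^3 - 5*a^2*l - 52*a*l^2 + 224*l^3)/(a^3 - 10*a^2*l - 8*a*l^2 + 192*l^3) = (a^2 + 3*a*l - 28*l^2)/(a^2 - 2*a*l - 24*l^2)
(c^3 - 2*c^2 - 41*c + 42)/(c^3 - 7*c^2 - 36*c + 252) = (c - 1)/(c - 6)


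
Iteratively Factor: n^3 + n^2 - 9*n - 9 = (n - 3)*(n^2 + 4*n + 3) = (n - 3)*(n + 1)*(n + 3)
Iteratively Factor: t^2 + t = (t + 1)*(t)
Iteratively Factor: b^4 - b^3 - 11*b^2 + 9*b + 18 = (b + 3)*(b^3 - 4*b^2 + b + 6) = (b - 2)*(b + 3)*(b^2 - 2*b - 3) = (b - 3)*(b - 2)*(b + 3)*(b + 1)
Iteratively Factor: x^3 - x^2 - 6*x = (x)*(x^2 - x - 6) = x*(x + 2)*(x - 3)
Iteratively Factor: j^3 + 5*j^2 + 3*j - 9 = (j + 3)*(j^2 + 2*j - 3) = (j + 3)^2*(j - 1)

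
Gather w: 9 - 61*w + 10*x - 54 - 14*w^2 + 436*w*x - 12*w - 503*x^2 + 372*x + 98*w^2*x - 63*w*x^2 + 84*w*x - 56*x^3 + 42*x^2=w^2*(98*x - 14) + w*(-63*x^2 + 520*x - 73) - 56*x^3 - 461*x^2 + 382*x - 45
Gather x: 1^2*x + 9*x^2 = 9*x^2 + x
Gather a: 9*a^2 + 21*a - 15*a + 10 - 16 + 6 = 9*a^2 + 6*a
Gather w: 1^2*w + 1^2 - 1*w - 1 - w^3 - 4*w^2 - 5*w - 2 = -w^3 - 4*w^2 - 5*w - 2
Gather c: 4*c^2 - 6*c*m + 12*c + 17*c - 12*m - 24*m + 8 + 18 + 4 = 4*c^2 + c*(29 - 6*m) - 36*m + 30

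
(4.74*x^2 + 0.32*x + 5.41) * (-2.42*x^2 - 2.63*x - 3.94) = -11.4708*x^4 - 13.2406*x^3 - 32.6094*x^2 - 15.4891*x - 21.3154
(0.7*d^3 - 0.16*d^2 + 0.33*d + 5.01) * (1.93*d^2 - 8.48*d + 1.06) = 1.351*d^5 - 6.2448*d^4 + 2.7357*d^3 + 6.7013*d^2 - 42.135*d + 5.3106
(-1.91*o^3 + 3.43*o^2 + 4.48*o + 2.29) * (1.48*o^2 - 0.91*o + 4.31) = -2.8268*o^5 + 6.8145*o^4 - 4.723*o^3 + 14.0957*o^2 + 17.2249*o + 9.8699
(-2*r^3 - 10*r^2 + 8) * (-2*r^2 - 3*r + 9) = 4*r^5 + 26*r^4 + 12*r^3 - 106*r^2 - 24*r + 72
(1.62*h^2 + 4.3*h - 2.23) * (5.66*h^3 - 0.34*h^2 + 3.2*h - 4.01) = 9.1692*h^5 + 23.7872*h^4 - 8.8998*h^3 + 8.022*h^2 - 24.379*h + 8.9423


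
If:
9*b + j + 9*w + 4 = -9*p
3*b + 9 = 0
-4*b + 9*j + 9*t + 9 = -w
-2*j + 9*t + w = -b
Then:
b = -3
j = -24/11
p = 277/99 - w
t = -w/9 - 5/33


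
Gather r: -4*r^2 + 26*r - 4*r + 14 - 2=-4*r^2 + 22*r + 12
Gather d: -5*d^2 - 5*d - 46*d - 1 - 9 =-5*d^2 - 51*d - 10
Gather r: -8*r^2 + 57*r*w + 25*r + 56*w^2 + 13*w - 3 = -8*r^2 + r*(57*w + 25) + 56*w^2 + 13*w - 3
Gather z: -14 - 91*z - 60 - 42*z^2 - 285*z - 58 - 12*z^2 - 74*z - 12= -54*z^2 - 450*z - 144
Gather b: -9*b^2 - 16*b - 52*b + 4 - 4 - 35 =-9*b^2 - 68*b - 35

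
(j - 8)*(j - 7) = j^2 - 15*j + 56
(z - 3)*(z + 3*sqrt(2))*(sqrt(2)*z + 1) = sqrt(2)*z^3 - 3*sqrt(2)*z^2 + 7*z^2 - 21*z + 3*sqrt(2)*z - 9*sqrt(2)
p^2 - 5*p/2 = p*(p - 5/2)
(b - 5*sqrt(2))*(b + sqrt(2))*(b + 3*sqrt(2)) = b^3 - sqrt(2)*b^2 - 34*b - 30*sqrt(2)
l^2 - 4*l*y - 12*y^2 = (l - 6*y)*(l + 2*y)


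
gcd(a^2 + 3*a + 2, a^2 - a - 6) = a + 2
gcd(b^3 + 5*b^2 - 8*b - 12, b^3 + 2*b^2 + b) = b + 1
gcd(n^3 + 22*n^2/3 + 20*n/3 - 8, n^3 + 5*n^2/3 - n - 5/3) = 1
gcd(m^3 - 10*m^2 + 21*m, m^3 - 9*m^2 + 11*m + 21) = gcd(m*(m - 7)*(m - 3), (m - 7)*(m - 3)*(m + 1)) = m^2 - 10*m + 21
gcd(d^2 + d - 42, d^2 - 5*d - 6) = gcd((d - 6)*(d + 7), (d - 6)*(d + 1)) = d - 6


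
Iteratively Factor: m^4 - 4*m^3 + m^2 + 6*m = (m - 3)*(m^3 - m^2 - 2*m) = m*(m - 3)*(m^2 - m - 2) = m*(m - 3)*(m - 2)*(m + 1)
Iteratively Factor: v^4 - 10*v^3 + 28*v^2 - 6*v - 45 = (v - 3)*(v^3 - 7*v^2 + 7*v + 15) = (v - 5)*(v - 3)*(v^2 - 2*v - 3) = (v - 5)*(v - 3)*(v + 1)*(v - 3)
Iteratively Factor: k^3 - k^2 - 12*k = (k)*(k^2 - k - 12) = k*(k - 4)*(k + 3)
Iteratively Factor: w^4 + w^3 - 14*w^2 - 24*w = (w - 4)*(w^3 + 5*w^2 + 6*w) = w*(w - 4)*(w^2 + 5*w + 6) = w*(w - 4)*(w + 3)*(w + 2)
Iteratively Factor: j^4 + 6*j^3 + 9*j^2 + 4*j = (j + 1)*(j^3 + 5*j^2 + 4*j) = (j + 1)*(j + 4)*(j^2 + j) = j*(j + 1)*(j + 4)*(j + 1)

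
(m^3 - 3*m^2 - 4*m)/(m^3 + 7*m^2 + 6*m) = (m - 4)/(m + 6)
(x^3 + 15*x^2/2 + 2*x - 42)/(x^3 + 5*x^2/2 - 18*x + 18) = (2*x + 7)/(2*x - 3)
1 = 1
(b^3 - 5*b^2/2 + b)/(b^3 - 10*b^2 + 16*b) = (b - 1/2)/(b - 8)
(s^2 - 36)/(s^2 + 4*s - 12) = (s - 6)/(s - 2)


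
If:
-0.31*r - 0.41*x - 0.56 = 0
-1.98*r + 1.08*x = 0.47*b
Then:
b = 7.86959505833905*x + 7.61015785861359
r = -1.32258064516129*x - 1.80645161290323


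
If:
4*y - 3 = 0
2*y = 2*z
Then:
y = 3/4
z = 3/4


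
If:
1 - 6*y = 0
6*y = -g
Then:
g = -1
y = 1/6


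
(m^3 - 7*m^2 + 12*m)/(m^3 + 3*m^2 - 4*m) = (m^2 - 7*m + 12)/(m^2 + 3*m - 4)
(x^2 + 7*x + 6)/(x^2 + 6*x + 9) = (x^2 + 7*x + 6)/(x^2 + 6*x + 9)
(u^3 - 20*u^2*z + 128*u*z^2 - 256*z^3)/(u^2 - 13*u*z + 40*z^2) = (-u^2 + 12*u*z - 32*z^2)/(-u + 5*z)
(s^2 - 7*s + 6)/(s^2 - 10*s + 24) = (s - 1)/(s - 4)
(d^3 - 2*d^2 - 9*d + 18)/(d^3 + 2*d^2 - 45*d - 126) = (d^2 - 5*d + 6)/(d^2 - d - 42)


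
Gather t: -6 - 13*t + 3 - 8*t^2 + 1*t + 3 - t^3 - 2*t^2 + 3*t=-t^3 - 10*t^2 - 9*t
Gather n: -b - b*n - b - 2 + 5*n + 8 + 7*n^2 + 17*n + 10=-2*b + 7*n^2 + n*(22 - b) + 16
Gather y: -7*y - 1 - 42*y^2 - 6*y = -42*y^2 - 13*y - 1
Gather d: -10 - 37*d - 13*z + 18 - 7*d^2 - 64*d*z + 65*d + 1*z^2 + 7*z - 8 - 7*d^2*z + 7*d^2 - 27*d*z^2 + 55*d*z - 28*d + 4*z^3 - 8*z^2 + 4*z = -7*d^2*z + d*(-27*z^2 - 9*z) + 4*z^3 - 7*z^2 - 2*z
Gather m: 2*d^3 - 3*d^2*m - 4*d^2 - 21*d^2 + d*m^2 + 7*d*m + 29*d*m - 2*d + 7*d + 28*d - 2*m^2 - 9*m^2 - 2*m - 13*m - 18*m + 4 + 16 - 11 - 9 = 2*d^3 - 25*d^2 + 33*d + m^2*(d - 11) + m*(-3*d^2 + 36*d - 33)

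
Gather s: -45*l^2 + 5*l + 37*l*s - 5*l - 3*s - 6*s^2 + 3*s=-45*l^2 + 37*l*s - 6*s^2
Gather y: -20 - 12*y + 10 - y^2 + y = -y^2 - 11*y - 10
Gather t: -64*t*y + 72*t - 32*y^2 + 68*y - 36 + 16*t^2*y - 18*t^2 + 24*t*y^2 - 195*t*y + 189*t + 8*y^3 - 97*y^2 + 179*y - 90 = t^2*(16*y - 18) + t*(24*y^2 - 259*y + 261) + 8*y^3 - 129*y^2 + 247*y - 126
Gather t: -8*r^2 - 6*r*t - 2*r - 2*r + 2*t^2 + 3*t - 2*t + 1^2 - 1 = -8*r^2 - 4*r + 2*t^2 + t*(1 - 6*r)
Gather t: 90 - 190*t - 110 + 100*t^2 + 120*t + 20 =100*t^2 - 70*t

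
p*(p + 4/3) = p^2 + 4*p/3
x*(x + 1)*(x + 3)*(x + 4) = x^4 + 8*x^3 + 19*x^2 + 12*x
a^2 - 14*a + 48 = (a - 8)*(a - 6)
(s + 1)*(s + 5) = s^2 + 6*s + 5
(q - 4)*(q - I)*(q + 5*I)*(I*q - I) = I*q^4 - 4*q^3 - 5*I*q^3 + 20*q^2 + 9*I*q^2 - 16*q - 25*I*q + 20*I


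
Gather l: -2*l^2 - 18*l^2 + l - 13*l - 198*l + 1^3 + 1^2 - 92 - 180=-20*l^2 - 210*l - 270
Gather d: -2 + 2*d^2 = 2*d^2 - 2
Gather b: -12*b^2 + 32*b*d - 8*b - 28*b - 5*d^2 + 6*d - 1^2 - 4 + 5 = -12*b^2 + b*(32*d - 36) - 5*d^2 + 6*d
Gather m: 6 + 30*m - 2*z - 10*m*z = m*(30 - 10*z) - 2*z + 6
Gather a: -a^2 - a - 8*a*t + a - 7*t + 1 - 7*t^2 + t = -a^2 - 8*a*t - 7*t^2 - 6*t + 1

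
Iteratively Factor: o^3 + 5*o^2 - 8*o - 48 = (o - 3)*(o^2 + 8*o + 16) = (o - 3)*(o + 4)*(o + 4)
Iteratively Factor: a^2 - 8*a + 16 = (a - 4)*(a - 4)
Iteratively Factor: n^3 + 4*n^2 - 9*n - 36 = (n + 3)*(n^2 + n - 12) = (n - 3)*(n + 3)*(n + 4)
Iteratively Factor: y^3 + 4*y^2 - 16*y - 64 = (y + 4)*(y^2 - 16) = (y + 4)^2*(y - 4)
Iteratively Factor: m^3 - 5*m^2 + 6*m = (m - 3)*(m^2 - 2*m) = m*(m - 3)*(m - 2)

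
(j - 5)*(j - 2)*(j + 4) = j^3 - 3*j^2 - 18*j + 40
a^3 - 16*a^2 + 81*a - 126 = (a - 7)*(a - 6)*(a - 3)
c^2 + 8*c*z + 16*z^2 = (c + 4*z)^2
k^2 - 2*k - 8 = (k - 4)*(k + 2)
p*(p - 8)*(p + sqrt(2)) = p^3 - 8*p^2 + sqrt(2)*p^2 - 8*sqrt(2)*p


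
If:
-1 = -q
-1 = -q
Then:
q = 1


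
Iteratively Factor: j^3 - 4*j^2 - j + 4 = (j + 1)*(j^2 - 5*j + 4) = (j - 4)*(j + 1)*(j - 1)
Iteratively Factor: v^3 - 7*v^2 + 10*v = (v)*(v^2 - 7*v + 10) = v*(v - 2)*(v - 5)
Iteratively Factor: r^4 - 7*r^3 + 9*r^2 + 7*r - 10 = (r - 1)*(r^3 - 6*r^2 + 3*r + 10) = (r - 2)*(r - 1)*(r^2 - 4*r - 5) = (r - 5)*(r - 2)*(r - 1)*(r + 1)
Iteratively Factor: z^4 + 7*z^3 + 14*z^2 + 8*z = (z + 2)*(z^3 + 5*z^2 + 4*z) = z*(z + 2)*(z^2 + 5*z + 4) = z*(z + 1)*(z + 2)*(z + 4)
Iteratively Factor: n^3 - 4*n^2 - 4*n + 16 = (n - 2)*(n^2 - 2*n - 8) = (n - 4)*(n - 2)*(n + 2)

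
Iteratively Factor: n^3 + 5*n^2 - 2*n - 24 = (n - 2)*(n^2 + 7*n + 12) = (n - 2)*(n + 4)*(n + 3)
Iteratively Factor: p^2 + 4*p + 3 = (p + 1)*(p + 3)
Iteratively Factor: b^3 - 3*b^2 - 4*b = (b)*(b^2 - 3*b - 4) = b*(b - 4)*(b + 1)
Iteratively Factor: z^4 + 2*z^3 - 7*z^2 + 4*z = (z + 4)*(z^3 - 2*z^2 + z) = z*(z + 4)*(z^2 - 2*z + 1) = z*(z - 1)*(z + 4)*(z - 1)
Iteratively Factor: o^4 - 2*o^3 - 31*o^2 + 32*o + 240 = (o + 4)*(o^3 - 6*o^2 - 7*o + 60) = (o - 5)*(o + 4)*(o^2 - o - 12) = (o - 5)*(o - 4)*(o + 4)*(o + 3)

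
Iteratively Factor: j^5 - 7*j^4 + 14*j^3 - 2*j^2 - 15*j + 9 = (j + 1)*(j^4 - 8*j^3 + 22*j^2 - 24*j + 9) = (j - 3)*(j + 1)*(j^3 - 5*j^2 + 7*j - 3) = (j - 3)*(j - 1)*(j + 1)*(j^2 - 4*j + 3) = (j - 3)^2*(j - 1)*(j + 1)*(j - 1)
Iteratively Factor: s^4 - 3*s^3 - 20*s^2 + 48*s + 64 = (s + 1)*(s^3 - 4*s^2 - 16*s + 64) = (s - 4)*(s + 1)*(s^2 - 16) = (s - 4)^2*(s + 1)*(s + 4)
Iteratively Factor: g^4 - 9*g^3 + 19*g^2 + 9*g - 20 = (g - 5)*(g^3 - 4*g^2 - g + 4) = (g - 5)*(g - 1)*(g^2 - 3*g - 4) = (g - 5)*(g - 1)*(g + 1)*(g - 4)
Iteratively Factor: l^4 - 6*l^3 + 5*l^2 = (l - 5)*(l^3 - l^2) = l*(l - 5)*(l^2 - l) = l*(l - 5)*(l - 1)*(l)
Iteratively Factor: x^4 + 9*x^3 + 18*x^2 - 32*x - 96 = (x + 4)*(x^3 + 5*x^2 - 2*x - 24) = (x + 4)^2*(x^2 + x - 6) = (x - 2)*(x + 4)^2*(x + 3)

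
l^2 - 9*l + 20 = (l - 5)*(l - 4)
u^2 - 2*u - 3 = (u - 3)*(u + 1)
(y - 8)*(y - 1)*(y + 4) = y^3 - 5*y^2 - 28*y + 32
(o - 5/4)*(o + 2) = o^2 + 3*o/4 - 5/2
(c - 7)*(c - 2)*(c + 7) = c^3 - 2*c^2 - 49*c + 98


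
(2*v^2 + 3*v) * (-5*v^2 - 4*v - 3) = -10*v^4 - 23*v^3 - 18*v^2 - 9*v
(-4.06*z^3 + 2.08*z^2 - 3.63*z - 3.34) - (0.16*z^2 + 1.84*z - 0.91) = -4.06*z^3 + 1.92*z^2 - 5.47*z - 2.43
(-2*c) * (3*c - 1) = -6*c^2 + 2*c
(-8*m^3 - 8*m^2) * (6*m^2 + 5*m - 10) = -48*m^5 - 88*m^4 + 40*m^3 + 80*m^2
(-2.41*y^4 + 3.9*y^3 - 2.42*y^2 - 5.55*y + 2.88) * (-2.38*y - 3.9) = 5.7358*y^5 + 0.117000000000001*y^4 - 9.4504*y^3 + 22.647*y^2 + 14.7906*y - 11.232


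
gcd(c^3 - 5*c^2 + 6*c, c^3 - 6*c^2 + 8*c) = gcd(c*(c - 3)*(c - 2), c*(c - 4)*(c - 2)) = c^2 - 2*c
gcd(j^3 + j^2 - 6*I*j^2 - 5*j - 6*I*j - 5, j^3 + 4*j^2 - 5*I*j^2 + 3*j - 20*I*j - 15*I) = j^2 + j*(1 - 5*I) - 5*I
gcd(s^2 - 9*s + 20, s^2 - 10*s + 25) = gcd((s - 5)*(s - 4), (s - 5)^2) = s - 5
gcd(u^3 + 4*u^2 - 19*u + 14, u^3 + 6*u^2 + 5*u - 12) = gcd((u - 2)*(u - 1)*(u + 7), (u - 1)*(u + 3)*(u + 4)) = u - 1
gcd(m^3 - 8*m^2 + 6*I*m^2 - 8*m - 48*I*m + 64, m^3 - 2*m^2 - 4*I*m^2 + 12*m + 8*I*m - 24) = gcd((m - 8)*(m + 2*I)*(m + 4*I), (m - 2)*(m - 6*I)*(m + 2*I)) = m + 2*I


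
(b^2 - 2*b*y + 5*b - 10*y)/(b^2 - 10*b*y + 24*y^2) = (b^2 - 2*b*y + 5*b - 10*y)/(b^2 - 10*b*y + 24*y^2)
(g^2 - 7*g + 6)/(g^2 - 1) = (g - 6)/(g + 1)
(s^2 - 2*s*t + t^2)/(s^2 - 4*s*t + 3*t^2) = (s - t)/(s - 3*t)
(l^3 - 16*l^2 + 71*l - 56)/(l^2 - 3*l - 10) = (-l^3 + 16*l^2 - 71*l + 56)/(-l^2 + 3*l + 10)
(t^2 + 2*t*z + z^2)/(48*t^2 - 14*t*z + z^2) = (t^2 + 2*t*z + z^2)/(48*t^2 - 14*t*z + z^2)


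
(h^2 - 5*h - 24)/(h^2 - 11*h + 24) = (h + 3)/(h - 3)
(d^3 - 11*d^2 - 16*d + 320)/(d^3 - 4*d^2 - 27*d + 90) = (d^2 - 16*d + 64)/(d^2 - 9*d + 18)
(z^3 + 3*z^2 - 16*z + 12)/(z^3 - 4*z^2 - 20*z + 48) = (z^2 + 5*z - 6)/(z^2 - 2*z - 24)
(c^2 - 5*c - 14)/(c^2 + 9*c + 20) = (c^2 - 5*c - 14)/(c^2 + 9*c + 20)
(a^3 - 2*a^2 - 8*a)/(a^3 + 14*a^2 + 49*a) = (a^2 - 2*a - 8)/(a^2 + 14*a + 49)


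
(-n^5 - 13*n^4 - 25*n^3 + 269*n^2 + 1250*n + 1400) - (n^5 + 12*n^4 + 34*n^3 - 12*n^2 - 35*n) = -2*n^5 - 25*n^4 - 59*n^3 + 281*n^2 + 1285*n + 1400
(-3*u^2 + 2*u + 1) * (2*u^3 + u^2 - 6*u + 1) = -6*u^5 + u^4 + 22*u^3 - 14*u^2 - 4*u + 1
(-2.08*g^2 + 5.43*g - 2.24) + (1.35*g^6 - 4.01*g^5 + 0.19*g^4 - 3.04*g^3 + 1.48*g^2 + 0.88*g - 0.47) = 1.35*g^6 - 4.01*g^5 + 0.19*g^4 - 3.04*g^3 - 0.6*g^2 + 6.31*g - 2.71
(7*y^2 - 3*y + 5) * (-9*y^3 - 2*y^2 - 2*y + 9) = -63*y^5 + 13*y^4 - 53*y^3 + 59*y^2 - 37*y + 45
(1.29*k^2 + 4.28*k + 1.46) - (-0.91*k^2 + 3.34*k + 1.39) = 2.2*k^2 + 0.94*k + 0.0700000000000001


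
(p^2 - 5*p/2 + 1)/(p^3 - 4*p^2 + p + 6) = (p - 1/2)/(p^2 - 2*p - 3)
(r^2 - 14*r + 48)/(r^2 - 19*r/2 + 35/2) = 2*(r^2 - 14*r + 48)/(2*r^2 - 19*r + 35)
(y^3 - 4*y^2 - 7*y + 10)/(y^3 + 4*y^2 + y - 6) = (y - 5)/(y + 3)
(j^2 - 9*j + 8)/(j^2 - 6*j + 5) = (j - 8)/(j - 5)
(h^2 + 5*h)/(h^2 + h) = (h + 5)/(h + 1)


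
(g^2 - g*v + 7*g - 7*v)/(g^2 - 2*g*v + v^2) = (-g - 7)/(-g + v)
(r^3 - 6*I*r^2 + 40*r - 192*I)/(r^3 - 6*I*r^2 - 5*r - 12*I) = (r^2 - 2*I*r + 48)/(r^2 - 2*I*r + 3)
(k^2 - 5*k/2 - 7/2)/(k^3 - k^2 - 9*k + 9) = (k^2 - 5*k/2 - 7/2)/(k^3 - k^2 - 9*k + 9)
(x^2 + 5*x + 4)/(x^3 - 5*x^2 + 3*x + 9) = (x + 4)/(x^2 - 6*x + 9)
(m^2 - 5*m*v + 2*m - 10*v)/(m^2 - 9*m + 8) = (m^2 - 5*m*v + 2*m - 10*v)/(m^2 - 9*m + 8)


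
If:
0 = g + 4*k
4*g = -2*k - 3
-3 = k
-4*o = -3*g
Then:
No Solution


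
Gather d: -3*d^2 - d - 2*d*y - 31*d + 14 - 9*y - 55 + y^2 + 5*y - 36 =-3*d^2 + d*(-2*y - 32) + y^2 - 4*y - 77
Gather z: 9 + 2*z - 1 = 2*z + 8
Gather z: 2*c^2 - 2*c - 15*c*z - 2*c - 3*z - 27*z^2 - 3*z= 2*c^2 - 4*c - 27*z^2 + z*(-15*c - 6)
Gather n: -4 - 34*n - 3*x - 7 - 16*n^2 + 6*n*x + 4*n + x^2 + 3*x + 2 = -16*n^2 + n*(6*x - 30) + x^2 - 9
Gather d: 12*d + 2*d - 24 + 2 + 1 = 14*d - 21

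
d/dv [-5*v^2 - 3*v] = -10*v - 3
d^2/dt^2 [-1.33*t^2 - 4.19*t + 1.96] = -2.66000000000000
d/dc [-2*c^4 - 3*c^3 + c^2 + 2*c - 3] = -8*c^3 - 9*c^2 + 2*c + 2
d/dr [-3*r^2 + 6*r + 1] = 6 - 6*r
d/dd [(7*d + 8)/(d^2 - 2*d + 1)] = (-7*d - 23)/(d^3 - 3*d^2 + 3*d - 1)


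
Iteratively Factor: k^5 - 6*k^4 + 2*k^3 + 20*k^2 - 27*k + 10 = (k - 1)*(k^4 - 5*k^3 - 3*k^2 + 17*k - 10) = (k - 1)^2*(k^3 - 4*k^2 - 7*k + 10) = (k - 5)*(k - 1)^2*(k^2 + k - 2) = (k - 5)*(k - 1)^3*(k + 2)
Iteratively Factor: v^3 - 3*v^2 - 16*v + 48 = (v + 4)*(v^2 - 7*v + 12) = (v - 4)*(v + 4)*(v - 3)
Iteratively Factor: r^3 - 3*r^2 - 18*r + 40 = (r - 5)*(r^2 + 2*r - 8) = (r - 5)*(r + 4)*(r - 2)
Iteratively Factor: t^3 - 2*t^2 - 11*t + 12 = (t - 4)*(t^2 + 2*t - 3) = (t - 4)*(t - 1)*(t + 3)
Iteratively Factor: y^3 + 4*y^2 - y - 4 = (y - 1)*(y^2 + 5*y + 4) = (y - 1)*(y + 4)*(y + 1)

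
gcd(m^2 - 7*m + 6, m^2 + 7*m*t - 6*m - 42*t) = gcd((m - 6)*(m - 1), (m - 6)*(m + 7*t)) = m - 6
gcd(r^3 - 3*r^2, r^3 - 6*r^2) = r^2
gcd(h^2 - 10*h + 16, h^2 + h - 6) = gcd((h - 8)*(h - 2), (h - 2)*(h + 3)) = h - 2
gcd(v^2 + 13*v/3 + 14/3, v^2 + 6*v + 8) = v + 2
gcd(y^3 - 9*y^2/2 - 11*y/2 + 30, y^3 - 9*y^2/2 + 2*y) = y - 4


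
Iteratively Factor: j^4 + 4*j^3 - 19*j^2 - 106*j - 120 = (j + 3)*(j^3 + j^2 - 22*j - 40) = (j + 3)*(j + 4)*(j^2 - 3*j - 10) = (j + 2)*(j + 3)*(j + 4)*(j - 5)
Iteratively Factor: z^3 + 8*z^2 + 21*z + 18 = (z + 3)*(z^2 + 5*z + 6) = (z + 3)^2*(z + 2)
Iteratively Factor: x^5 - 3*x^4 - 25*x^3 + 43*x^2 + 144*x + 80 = (x - 4)*(x^4 + x^3 - 21*x^2 - 41*x - 20) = (x - 4)*(x + 1)*(x^3 - 21*x - 20) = (x - 5)*(x - 4)*(x + 1)*(x^2 + 5*x + 4) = (x - 5)*(x - 4)*(x + 1)*(x + 4)*(x + 1)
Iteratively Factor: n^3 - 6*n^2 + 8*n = (n - 4)*(n^2 - 2*n) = n*(n - 4)*(n - 2)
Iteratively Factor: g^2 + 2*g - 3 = (g + 3)*(g - 1)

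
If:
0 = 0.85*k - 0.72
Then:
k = 0.85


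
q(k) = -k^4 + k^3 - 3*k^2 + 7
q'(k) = -4*k^3 + 3*k^2 - 6*k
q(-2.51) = -67.40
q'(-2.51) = 97.21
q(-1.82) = -19.94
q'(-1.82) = 44.97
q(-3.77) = -291.23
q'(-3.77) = 279.59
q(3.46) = -130.81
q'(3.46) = -150.53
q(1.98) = -12.37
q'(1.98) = -31.17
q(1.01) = 3.93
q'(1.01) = -7.12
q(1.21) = 2.24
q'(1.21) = -9.95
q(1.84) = -8.39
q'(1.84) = -25.80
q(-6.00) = -1613.00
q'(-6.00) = 1008.00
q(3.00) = -74.00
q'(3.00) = -99.00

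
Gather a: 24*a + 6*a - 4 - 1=30*a - 5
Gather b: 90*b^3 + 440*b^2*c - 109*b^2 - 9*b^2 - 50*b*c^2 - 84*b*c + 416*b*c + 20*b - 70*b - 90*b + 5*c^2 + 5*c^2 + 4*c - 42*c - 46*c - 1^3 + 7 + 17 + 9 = 90*b^3 + b^2*(440*c - 118) + b*(-50*c^2 + 332*c - 140) + 10*c^2 - 84*c + 32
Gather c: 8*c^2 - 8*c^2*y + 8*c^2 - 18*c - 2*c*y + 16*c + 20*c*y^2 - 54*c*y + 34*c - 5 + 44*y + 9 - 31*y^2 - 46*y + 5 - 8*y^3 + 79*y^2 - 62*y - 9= c^2*(16 - 8*y) + c*(20*y^2 - 56*y + 32) - 8*y^3 + 48*y^2 - 64*y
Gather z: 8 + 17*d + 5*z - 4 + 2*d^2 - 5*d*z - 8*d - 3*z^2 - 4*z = 2*d^2 + 9*d - 3*z^2 + z*(1 - 5*d) + 4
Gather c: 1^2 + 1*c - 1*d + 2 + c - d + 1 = 2*c - 2*d + 4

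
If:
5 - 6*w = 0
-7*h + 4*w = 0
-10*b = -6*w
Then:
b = 1/2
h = 10/21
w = 5/6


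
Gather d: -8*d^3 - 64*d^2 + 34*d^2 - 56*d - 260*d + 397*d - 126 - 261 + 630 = -8*d^3 - 30*d^2 + 81*d + 243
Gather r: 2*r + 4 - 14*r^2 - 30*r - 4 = -14*r^2 - 28*r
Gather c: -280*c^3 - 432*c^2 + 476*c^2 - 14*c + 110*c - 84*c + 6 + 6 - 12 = -280*c^3 + 44*c^2 + 12*c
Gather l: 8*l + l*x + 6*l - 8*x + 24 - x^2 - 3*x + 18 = l*(x + 14) - x^2 - 11*x + 42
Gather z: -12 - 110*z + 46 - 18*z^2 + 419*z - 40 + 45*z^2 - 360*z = 27*z^2 - 51*z - 6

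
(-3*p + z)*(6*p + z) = -18*p^2 + 3*p*z + z^2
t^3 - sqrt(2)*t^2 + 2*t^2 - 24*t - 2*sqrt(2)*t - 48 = (t + 2)*(t - 4*sqrt(2))*(t + 3*sqrt(2))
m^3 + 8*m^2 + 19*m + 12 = (m + 1)*(m + 3)*(m + 4)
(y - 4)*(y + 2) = y^2 - 2*y - 8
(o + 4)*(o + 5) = o^2 + 9*o + 20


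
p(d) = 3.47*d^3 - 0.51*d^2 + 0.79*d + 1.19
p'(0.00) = 0.79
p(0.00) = 1.19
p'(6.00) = 369.43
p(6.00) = 737.09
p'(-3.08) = 102.69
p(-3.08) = -107.47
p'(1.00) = 10.18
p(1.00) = 4.94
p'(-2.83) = 87.05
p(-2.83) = -83.78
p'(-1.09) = 14.27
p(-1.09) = -4.77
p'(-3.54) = 134.85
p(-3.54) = -161.93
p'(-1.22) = 17.53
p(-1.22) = -6.83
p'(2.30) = 53.51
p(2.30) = 42.53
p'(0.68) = 4.91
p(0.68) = 2.58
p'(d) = 10.41*d^2 - 1.02*d + 0.79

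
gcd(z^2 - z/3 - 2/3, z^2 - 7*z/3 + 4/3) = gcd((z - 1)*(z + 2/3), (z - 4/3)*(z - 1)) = z - 1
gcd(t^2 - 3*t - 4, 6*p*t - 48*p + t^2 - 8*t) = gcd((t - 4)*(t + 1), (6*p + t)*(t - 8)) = 1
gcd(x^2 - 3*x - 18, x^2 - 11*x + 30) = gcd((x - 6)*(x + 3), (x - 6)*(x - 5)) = x - 6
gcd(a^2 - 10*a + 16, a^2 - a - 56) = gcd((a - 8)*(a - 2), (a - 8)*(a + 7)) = a - 8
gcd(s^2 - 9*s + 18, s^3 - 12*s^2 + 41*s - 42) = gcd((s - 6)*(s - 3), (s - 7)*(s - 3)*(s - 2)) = s - 3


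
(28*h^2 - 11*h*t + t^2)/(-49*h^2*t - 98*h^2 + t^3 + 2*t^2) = (-4*h + t)/(7*h*t + 14*h + t^2 + 2*t)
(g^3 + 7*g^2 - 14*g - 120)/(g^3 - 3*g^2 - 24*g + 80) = (g + 6)/(g - 4)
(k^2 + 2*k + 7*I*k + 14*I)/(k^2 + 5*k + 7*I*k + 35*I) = (k + 2)/(k + 5)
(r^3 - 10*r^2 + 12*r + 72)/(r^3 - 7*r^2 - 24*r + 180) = (r + 2)/(r + 5)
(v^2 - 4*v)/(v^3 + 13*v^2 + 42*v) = (v - 4)/(v^2 + 13*v + 42)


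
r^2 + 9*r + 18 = (r + 3)*(r + 6)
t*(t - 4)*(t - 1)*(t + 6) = t^4 + t^3 - 26*t^2 + 24*t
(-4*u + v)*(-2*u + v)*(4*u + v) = 32*u^3 - 16*u^2*v - 2*u*v^2 + v^3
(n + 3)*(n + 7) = n^2 + 10*n + 21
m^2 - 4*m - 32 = (m - 8)*(m + 4)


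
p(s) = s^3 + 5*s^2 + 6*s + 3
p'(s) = 3*s^2 + 10*s + 6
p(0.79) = 11.35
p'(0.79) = 15.77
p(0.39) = 6.16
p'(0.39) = 10.36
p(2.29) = 54.97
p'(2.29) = 44.63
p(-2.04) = 3.08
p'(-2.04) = -1.92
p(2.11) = 47.31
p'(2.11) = 40.46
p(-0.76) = 0.89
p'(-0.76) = 0.13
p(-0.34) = 1.50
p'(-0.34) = 2.95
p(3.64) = 139.32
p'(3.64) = 82.15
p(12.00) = 2523.00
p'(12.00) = 558.00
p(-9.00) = -375.00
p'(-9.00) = 159.00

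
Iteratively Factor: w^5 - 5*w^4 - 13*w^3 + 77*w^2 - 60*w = (w)*(w^4 - 5*w^3 - 13*w^2 + 77*w - 60) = w*(w + 4)*(w^3 - 9*w^2 + 23*w - 15) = w*(w - 1)*(w + 4)*(w^2 - 8*w + 15) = w*(w - 3)*(w - 1)*(w + 4)*(w - 5)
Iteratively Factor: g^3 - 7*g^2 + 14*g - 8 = (g - 1)*(g^2 - 6*g + 8) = (g - 2)*(g - 1)*(g - 4)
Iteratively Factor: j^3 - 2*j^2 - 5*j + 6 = (j - 1)*(j^2 - j - 6) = (j - 1)*(j + 2)*(j - 3)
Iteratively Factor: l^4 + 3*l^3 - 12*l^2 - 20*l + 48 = (l - 2)*(l^3 + 5*l^2 - 2*l - 24) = (l - 2)*(l + 3)*(l^2 + 2*l - 8) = (l - 2)*(l + 3)*(l + 4)*(l - 2)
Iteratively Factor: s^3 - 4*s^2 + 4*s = (s - 2)*(s^2 - 2*s) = (s - 2)^2*(s)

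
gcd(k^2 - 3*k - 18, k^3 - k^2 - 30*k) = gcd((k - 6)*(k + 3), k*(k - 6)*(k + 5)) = k - 6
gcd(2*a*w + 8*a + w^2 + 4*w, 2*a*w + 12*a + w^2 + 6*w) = 2*a + w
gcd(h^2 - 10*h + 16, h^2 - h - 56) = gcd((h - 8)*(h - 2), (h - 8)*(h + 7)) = h - 8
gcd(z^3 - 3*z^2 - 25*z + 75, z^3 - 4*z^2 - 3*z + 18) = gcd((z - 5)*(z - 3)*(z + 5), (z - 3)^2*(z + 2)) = z - 3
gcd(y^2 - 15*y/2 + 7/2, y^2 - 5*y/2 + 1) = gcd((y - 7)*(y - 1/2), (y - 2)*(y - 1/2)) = y - 1/2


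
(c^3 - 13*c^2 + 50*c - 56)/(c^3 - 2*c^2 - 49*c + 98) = (c - 4)/(c + 7)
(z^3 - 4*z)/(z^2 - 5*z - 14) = z*(z - 2)/(z - 7)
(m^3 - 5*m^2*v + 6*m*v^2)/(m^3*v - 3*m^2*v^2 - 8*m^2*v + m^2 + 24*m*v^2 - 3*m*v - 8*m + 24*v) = m*(m - 2*v)/(m^2*v - 8*m*v + m - 8)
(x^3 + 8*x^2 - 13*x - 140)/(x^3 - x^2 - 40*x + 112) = (x + 5)/(x - 4)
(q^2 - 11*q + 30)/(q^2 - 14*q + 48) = (q - 5)/(q - 8)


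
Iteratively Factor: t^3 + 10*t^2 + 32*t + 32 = (t + 4)*(t^2 + 6*t + 8) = (t + 2)*(t + 4)*(t + 4)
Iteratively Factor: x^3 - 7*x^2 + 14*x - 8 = (x - 4)*(x^2 - 3*x + 2) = (x - 4)*(x - 1)*(x - 2)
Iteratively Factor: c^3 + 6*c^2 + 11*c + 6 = (c + 2)*(c^2 + 4*c + 3) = (c + 2)*(c + 3)*(c + 1)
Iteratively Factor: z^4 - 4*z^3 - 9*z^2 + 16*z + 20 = (z + 2)*(z^3 - 6*z^2 + 3*z + 10) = (z - 5)*(z + 2)*(z^2 - z - 2) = (z - 5)*(z - 2)*(z + 2)*(z + 1)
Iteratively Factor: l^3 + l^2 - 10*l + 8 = (l + 4)*(l^2 - 3*l + 2) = (l - 2)*(l + 4)*(l - 1)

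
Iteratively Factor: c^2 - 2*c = (c - 2)*(c)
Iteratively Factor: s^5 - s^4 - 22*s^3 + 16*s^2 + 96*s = (s - 3)*(s^4 + 2*s^3 - 16*s^2 - 32*s) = (s - 3)*(s + 2)*(s^3 - 16*s) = (s - 3)*(s + 2)*(s + 4)*(s^2 - 4*s) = (s - 4)*(s - 3)*(s + 2)*(s + 4)*(s)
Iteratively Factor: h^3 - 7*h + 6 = (h - 2)*(h^2 + 2*h - 3) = (h - 2)*(h + 3)*(h - 1)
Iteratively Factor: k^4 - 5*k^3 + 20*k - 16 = (k + 2)*(k^3 - 7*k^2 + 14*k - 8) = (k - 1)*(k + 2)*(k^2 - 6*k + 8) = (k - 2)*(k - 1)*(k + 2)*(k - 4)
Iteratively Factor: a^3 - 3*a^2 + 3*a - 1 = (a - 1)*(a^2 - 2*a + 1) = (a - 1)^2*(a - 1)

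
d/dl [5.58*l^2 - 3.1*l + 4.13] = 11.16*l - 3.1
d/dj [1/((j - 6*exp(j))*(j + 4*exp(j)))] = (-(j - 6*exp(j))*(4*exp(j) + 1) + (j + 4*exp(j))*(6*exp(j) - 1))/((j - 6*exp(j))^2*(j + 4*exp(j))^2)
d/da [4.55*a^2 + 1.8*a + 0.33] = 9.1*a + 1.8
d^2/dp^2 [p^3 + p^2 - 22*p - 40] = 6*p + 2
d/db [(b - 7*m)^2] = 2*b - 14*m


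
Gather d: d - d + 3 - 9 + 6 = 0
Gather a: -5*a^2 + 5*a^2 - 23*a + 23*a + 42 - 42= 0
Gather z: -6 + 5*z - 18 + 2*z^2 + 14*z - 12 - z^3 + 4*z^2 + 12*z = -z^3 + 6*z^2 + 31*z - 36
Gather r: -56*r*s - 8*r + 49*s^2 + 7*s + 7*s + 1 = r*(-56*s - 8) + 49*s^2 + 14*s + 1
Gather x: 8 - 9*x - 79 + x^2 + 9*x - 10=x^2 - 81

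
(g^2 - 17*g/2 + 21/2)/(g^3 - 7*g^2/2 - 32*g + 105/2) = 1/(g + 5)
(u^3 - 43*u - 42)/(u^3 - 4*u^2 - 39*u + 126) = (u + 1)/(u - 3)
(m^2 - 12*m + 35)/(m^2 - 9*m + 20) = (m - 7)/(m - 4)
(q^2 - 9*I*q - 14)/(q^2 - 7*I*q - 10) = (q - 7*I)/(q - 5*I)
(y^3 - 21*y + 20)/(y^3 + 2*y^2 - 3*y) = (y^2 + y - 20)/(y*(y + 3))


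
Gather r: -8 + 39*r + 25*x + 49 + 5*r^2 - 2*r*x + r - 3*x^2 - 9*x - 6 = 5*r^2 + r*(40 - 2*x) - 3*x^2 + 16*x + 35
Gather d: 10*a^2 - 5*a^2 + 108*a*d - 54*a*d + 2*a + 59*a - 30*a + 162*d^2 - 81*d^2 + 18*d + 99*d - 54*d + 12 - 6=5*a^2 + 31*a + 81*d^2 + d*(54*a + 63) + 6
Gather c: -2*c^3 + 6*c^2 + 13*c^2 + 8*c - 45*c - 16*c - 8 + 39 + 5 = -2*c^3 + 19*c^2 - 53*c + 36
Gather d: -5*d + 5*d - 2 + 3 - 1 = 0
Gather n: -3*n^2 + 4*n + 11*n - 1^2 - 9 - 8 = -3*n^2 + 15*n - 18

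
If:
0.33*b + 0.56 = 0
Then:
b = -1.70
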